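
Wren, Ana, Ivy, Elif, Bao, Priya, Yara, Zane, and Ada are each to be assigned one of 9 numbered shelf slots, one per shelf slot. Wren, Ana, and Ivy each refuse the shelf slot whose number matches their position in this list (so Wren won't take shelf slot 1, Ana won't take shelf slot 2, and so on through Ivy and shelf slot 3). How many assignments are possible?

256320

Let Aᵢ (for i ∈ {1, 2, 3}) be the placements that put person i in their forbidden shelf slot. Any j of these fix j positions, leaving (9−j)! ways to fill the rest, and there are C(3,j) ways to pick which j.
By inclusion–exclusion, the number of valid placements is Σ_{j=0}^{3} (−1)^j C(3,j)·(9−j)!.
Computing: 362880 − 120960 + 15120 − 720 = 256320.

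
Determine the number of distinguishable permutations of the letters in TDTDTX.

60

The 6 letters of TDTDTX have repeats: D appearing twice and T appearing 3 times.
The number of distinct arrangements is 6!/(3!·2!) = 720/12 = 60.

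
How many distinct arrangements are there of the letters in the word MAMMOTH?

The 7 letters of MAMMOTH have repeats: M appearing 3 times.
The number of distinct arrangements is 7!/(3!) = 5040/6 = 840.

840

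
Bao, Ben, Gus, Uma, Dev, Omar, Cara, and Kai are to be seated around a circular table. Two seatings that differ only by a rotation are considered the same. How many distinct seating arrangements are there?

Seat Bao anywhere (absorbing the rotational symmetry), then permute the other 7: (7)! = 5040.

5040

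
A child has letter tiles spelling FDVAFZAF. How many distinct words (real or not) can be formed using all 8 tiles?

The 8 letters of FDVAFZAF have repeats: A appearing twice and F appearing 3 times.
The number of distinct arrangements is 8!/(3!·2!) = 40320/12 = 3360.

3360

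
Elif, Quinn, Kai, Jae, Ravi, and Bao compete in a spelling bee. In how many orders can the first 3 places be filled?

This is an ordered selection of 3 from 6: P(6,3).
That gives 6 × 5 × 4 = 120.

120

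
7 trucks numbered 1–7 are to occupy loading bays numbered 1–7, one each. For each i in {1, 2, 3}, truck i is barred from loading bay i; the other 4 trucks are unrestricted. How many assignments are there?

3216

Let Aᵢ (for i ∈ {1, 2, 3}) be the placements that put truck i in its forbidden loading bay. Any j of these fix j positions, leaving (7−j)! ways to fill the rest, and there are C(3,j) ways to pick which j.
By inclusion–exclusion, the number of valid placements is Σ_{j=0}^{3} (−1)^j C(3,j)·(7−j)!.
Computing: 5040 − 2160 + 360 − 24 = 3216.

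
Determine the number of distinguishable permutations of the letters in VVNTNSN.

Letter multiplicities in VVNTNSN: N×3, S×1, T×1, V×2.
The number of distinct arrangements is 7!/(3!·2!) = 5040/12 = 420.

420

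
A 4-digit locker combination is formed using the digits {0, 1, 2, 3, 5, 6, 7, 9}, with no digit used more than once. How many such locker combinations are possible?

1680

With no repetition, fill the 4 digits in order: 8 choices, then 7, down to 5.
That product is 8 × 7 × 6 × 5 = 1680.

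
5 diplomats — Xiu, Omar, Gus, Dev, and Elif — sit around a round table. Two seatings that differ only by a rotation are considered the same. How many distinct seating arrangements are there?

Seat Xiu anywhere (absorbing the rotational symmetry), then permute the other 4: (4)! = 24.

24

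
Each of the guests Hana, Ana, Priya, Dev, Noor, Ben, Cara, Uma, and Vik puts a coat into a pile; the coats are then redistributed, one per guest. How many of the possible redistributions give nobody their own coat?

133496

Count assignments avoiding every fixed point. For any j of the 9 guests fixed to their own coat, the other 9−j can be arranged in (9−j)! ways.
By inclusion–exclusion this is Σ_{j=0}^{9} (−1)^j C(9,j)·(9−j)!.
Computing: 362880 − 362880 + 181440 − 60480 + 15120 − 3024 + 504 − 72 + 9 − 1 = 133496.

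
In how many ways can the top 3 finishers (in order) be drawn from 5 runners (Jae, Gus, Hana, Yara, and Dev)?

60

This is an ordered selection of 3 from 5: P(5,3).
That gives 5 × 4 × 3 = 60.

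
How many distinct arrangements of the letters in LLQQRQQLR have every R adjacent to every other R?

Treat the 2 copies of R as a single block. The multiset to arrange is then {RR, L, L, L, Q, Q, Q, Q}, 8 items in all.
That gives (8)!/(4!·3!) = 280 arrangements.

280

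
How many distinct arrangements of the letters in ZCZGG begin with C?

Fix C in the first position and arrange the remaining 4 letters.
Those 4 letters have G appearing twice and Z appearing twice, giving (4)!/(2!·2!) = 6.

6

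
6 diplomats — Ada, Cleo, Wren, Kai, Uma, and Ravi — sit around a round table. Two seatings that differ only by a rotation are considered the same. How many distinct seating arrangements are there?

Seat Ada anywhere (absorbing the rotational symmetry), then permute the other 5: (5)! = 120.

120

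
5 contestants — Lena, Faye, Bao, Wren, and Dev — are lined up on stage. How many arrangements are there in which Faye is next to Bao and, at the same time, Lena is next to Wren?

Treat {Faye,Bao} as one block (2 orders) and {Lena,Wren} as another (2 orders).
That leaves 3 units to arrange: 2 × 2 × 3! = 4 × 6 = 24.

24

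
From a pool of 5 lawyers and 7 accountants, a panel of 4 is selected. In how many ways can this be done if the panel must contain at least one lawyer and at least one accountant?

455

With no constraint there are C(12,4) = 495 possible selections.
Subtract selections that omit an entire group: no lawyers → C(7,4) = 35; no accountants → C(5,4) = 5.
Both groups omitted at once is impossible, so 495 − 40 = 455.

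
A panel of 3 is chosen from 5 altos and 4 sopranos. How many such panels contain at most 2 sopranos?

80

Split by how many sopranos are chosen (0 through 2).
Sum: C(4,0)·C(5,3) + C(4,1)·C(5,2) + C(4,2)·C(5,1) = 10 + 40 + 30 = 80.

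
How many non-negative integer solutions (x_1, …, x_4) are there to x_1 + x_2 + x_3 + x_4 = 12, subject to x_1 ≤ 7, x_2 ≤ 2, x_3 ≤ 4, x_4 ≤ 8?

Without the upper bounds there are C(15,3) = 455 ways to split 12 among 4 variables.
Subtract solutions that violate a single cap (substitute x_i' = x_i − (cap_i+1)): x_1 ≥ 8 gives C(7,3) = 35; x_2 ≥ 3 gives C(12,3) = 220; x_3 ≥ 5 gives C(10,3) = 120; x_4 ≥ 9 gives C(6,3) = 20. Together 395.
Add back pairs where two caps are both exceeded: 4 + 0 + 0 + 35 + 1 + 0 = 40.
By inclusion–exclusion the count is 455 − 395 + 40 = 100.

100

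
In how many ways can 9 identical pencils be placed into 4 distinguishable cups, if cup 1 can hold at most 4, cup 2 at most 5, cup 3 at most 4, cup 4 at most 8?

129

Without the upper bounds there are C(12,3) = 220 ways to split 9 among 4 cups.
Subtract solutions that violate a single cap (substitute x_i' = x_i − (cap_i+1)): x_1 ≥ 5 gives C(7,3) = 35; x_2 ≥ 6 gives C(6,3) = 20; x_3 ≥ 5 gives C(7,3) = 35; x_4 ≥ 9 gives C(3,3) = 1. Together 91.
No two caps can be exceeded simultaneously, so the pair terms are all 0.
By inclusion–exclusion the count is 220 − 91 + 0 = 129.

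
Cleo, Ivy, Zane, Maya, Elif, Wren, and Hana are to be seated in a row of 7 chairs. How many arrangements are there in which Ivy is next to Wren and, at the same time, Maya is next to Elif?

Treat {Ivy,Wren} as one block (2 orders) and {Maya,Elif} as another (2 orders).
That leaves 5 units to arrange: 2 × 2 × 5! = 4 × 120 = 480.

480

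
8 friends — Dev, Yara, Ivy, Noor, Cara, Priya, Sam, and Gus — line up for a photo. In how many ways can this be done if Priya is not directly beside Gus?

30240

There are 8! = 40320 arrangements in all. If Priya and Gus are adjacent, merging them into one block gives 2·(7)! = 10080 arrangements.
So 40320 − 10080 = 30240 arrangements keep them apart.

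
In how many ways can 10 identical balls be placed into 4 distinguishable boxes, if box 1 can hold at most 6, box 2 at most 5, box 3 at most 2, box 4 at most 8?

By stars and bars, unrestricted non-negative solutions to x_1+…+x_4 = 10 number C(10+3,3) = 286.
Subtract solutions that violate a single cap (substitute x_i' = x_i − (cap_i+1)): x_1 ≥ 7 gives C(6,3) = 20; x_2 ≥ 6 gives C(7,3) = 35; x_3 ≥ 3 gives C(10,3) = 120; x_4 ≥ 9 gives C(4,3) = 4. Together 179.
Add back pairs where two caps are both exceeded: 0 + 1 + 0 + 4 + 0 + 0 = 5.
By inclusion–exclusion the count is 286 − 179 + 5 = 112.

112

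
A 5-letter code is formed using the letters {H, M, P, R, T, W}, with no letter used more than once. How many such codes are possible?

Choose and order 5 of the 6 symbols: the first letter has 6 options, the next 5, and so on down to 2.
6 × 5 × 4 × 3 × 2 = 720.

720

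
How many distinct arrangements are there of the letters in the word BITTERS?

2520

BITTERS has 7 letters with T appearing twice.
Dividing 7! = 5040 by 2! = 2 for the repeated letters gives 2520.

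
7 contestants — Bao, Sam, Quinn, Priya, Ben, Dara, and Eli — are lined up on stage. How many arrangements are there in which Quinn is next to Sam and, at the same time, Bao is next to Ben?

480

Treat {Quinn,Sam} as one block (2 orders) and {Bao,Ben} as another (2 orders).
That leaves 5 units to arrange: 2 × 2 × 5! = 4 × 120 = 480.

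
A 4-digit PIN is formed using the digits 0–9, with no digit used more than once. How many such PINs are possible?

This is a permutation of 4 out of 10: P(10,4) = 10!/6!.
10 × 9 × 8 × 7 = 5040.

5040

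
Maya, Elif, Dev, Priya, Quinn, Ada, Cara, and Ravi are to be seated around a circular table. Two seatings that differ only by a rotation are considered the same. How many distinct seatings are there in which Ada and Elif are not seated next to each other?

3600

All circular seatings of 8 people number (7)! = 5040.
Seatings with Ada beside Elif: treat them as a block with 2 internal orders, giving 2 × (6)! = 1440.
Subtracting, 5040 − 1440 = 3600.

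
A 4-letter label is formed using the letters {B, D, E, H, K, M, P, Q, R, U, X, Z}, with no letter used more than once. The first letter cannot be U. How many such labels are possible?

10890

The first letter has 12−1 = 11 choices (anything except U).
The remaining 3 letters are filled from the other 11 symbols without repetition: 11 × 10 × 9 = 990.
Total: 11 × 990 = 10890.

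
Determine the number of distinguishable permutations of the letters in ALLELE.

The 6 letters of ALLELE have repeats: E appearing twice and L appearing 3 times.
So there are 6! / (3!·2!) = 60 distinguishable arrangements.

60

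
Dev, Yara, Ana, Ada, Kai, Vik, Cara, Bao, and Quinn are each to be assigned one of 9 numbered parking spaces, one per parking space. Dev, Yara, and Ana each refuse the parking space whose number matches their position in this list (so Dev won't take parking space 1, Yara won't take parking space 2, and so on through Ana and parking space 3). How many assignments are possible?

Let Aᵢ (for i ∈ {1, 2, 3}) be the placements that put person i in their forbidden parking space. Any j of these fix j positions, leaving (9−j)! ways to fill the rest, and there are C(3,j) ways to pick which j.
By inclusion–exclusion, the number of valid placements is Σ_{j=0}^{3} (−1)^j C(3,j)·(9−j)!.
Computing: 362880 − 120960 + 15120 − 720 = 256320.

256320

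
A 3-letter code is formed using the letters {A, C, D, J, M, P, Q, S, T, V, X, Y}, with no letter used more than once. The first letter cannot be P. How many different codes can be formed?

1210

The first letter has 12−1 = 11 choices (anything except P).
The remaining 2 letters are filled from the other 11 symbols without repetition: 11 × 10 = 110.
Total: 11 × 110 = 1210.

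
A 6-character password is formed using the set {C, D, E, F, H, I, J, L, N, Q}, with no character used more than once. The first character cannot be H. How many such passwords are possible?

The first character has 10−1 = 9 choices (anything except H).
The remaining 5 characters are filled from the other 9 symbols without repetition: 9 × 8 × 7 × 6 × 5 = 15120.
Total: 9 × 15120 = 136080.

136080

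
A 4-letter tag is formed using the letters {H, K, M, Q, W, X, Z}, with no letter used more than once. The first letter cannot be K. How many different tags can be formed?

The first letter has 7−1 = 6 choices (anything except K).
The remaining 3 letters are filled from the other 6 symbols without repetition: 6 × 5 × 4 = 120.
Total: 6 × 120 = 720.

720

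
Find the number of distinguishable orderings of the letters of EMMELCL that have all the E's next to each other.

Treat the 2 copies of E as a single block. The multiset to arrange is then {EE, C, L, L, M, M}, 6 items in all.
That gives (6)!/(2!·2!) = 180 arrangements.

180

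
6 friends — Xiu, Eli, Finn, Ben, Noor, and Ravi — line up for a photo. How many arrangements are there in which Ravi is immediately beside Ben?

240

Treat {Ravi, Ben} as a single unit. There are 5 units to order, and the pair itself can be ordered 2 ways.
So the count is 2·(5)! = 240.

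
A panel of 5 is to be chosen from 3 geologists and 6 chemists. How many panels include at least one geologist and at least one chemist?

Unrestricted: C(9,5) = 126 ways to pick any 5 of the 9.
Subtract selections that omit an entire group: no geologists → C(6,5) = 6; no chemists → C(3,5) = 0.
Both groups omitted at once is impossible, so 126 − 6 = 120.

120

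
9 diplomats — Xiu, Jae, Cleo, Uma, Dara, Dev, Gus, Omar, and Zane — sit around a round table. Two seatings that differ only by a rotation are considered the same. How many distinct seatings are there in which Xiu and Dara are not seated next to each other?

Without the restriction there are (8)! = 40320 seatings.
Those with Xiu next to Dara: fuse the pair into one unit and seat 8 units around a circle — 2·(7)! = 10080.
Subtracting, 40320 − 10080 = 30240.

30240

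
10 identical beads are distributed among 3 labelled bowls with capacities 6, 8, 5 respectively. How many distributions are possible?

Ignoring the caps, the number of non-negative solutions to x_1+…+x_3 = 10 is C(12,2) = 66.
Subtract solutions that violate a single cap (substitute x_i' = x_i − (cap_i+1)): x_1 ≥ 7 gives C(5,2) = 10; x_2 ≥ 9 gives C(3,2) = 3; x_3 ≥ 6 gives C(6,2) = 15. Together 28.
No two caps can be exceeded simultaneously, so the pair terms are all 0.
By inclusion–exclusion the count is 66 − 28 + 0 = 38.

38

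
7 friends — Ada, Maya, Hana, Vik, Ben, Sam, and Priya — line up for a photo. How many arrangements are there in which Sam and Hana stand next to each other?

1440

Place the 5 others and the Sam-Hana pair as 6 objects in a line; the pair has 2 internal arrangements.
So the count is 2·(6)! = 1440.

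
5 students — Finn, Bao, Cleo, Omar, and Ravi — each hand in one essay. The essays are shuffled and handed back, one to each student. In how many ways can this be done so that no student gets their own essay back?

Count assignments avoiding every fixed point. For any j of the 5 students fixed to their own essay, the other 5−j can be arranged in (5−j)! ways.
By inclusion–exclusion this is Σ_{j=0}^{5} (−1)^j C(5,j)·(5−j)!.
Computing: 120 − 120 + 60 − 20 + 5 − 1 = 44.

44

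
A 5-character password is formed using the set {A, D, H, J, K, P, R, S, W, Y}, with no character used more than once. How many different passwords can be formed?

30240

Choose and order 5 of the 10 symbols: the first character has 10 options, the next 9, and so on down to 6.
10 × 9 × 8 × 7 × 6 = 30240.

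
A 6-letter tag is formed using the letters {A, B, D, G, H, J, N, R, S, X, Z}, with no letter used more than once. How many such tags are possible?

With no repetition, fill the 6 letters in order: 11 choices, then 10, down to 6.
That product is 11 × 10 × 9 × 8 × 7 × 6 = 332640.

332640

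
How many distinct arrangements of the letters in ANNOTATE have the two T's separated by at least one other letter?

3780

Total arrangements of ANNOTATE: 8!/(2!·2!·2!) = 5040.
If the two T's are adjacent, glue them into one block, leaving 7 items to arrange: (7)!/(2!·2!) = 1260 ways.
Subtracting, 5040 − 1260 = 3780 arrangements keep the T's apart.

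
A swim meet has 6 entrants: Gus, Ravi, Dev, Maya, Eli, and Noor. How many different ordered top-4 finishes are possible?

This is an ordered selection of 4 from 6: P(6,4).
That gives 6 × 5 × 4 × 3 = 360.

360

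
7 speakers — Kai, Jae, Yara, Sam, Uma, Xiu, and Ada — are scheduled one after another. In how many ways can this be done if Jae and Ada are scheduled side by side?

1440

Glue Jae and Ada into one block (2 internal orders), leaving 6 units to arrange in a row.
So the count is 2·(6)! = 1440.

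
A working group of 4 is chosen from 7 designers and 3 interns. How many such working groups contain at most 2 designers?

Split by how many designers are chosen (0 through 2).
Sum: C(7,0)·C(3,4) + C(7,1)·C(3,3) + C(7,2)·C(3,2) = 0 + 7 + 63 = 70.

70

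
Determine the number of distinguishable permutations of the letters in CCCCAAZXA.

The 9 letters of CCCCAAZXA have repeats: A appearing 3 times and C appearing 4 times.
The number of distinct arrangements is 9!/(4!·3!) = 362880/144 = 2520.

2520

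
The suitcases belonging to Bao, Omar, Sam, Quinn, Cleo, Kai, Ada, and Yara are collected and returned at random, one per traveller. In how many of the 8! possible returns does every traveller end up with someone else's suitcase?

Count assignments avoiding every fixed point. For any j of the 8 travellers fixed to their own suitcase, the other 8−j can be arranged in (8−j)! ways.
By inclusion–exclusion this is Σ_{j=0}^{8} (−1)^j C(8,j)·(8−j)!.
Computing: 40320 − 40320 + 20160 − 6720 + 1680 − 336 + 56 − 8 + 1 = 14833.

14833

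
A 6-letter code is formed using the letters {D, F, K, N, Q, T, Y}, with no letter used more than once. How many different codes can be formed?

Choose and order 6 of the 7 symbols: the first letter has 7 options, the next 6, and so on down to 2.
7 × 6 × 5 × 4 × 3 × 2 = 5040.

5040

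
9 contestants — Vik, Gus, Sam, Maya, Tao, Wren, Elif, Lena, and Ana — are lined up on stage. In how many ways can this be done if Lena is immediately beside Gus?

80640

Place the 7 others and the Lena-Gus pair as 8 objects in a line; the pair has 2 internal arrangements.
So the count is 2·(8)! = 80640.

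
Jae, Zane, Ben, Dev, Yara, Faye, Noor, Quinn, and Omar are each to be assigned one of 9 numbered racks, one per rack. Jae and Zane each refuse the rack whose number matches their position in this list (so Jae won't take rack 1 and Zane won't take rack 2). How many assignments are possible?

Let Aᵢ (for i ∈ {1, 2}) be the placements that put person i in their forbidden rack. Any j of these fix j positions, leaving (9−j)! ways to fill the rest, and there are C(2,j) ways to pick which j.
By inclusion–exclusion, the number of valid placements is Σ_{j=0}^{2} (−1)^j C(2,j)·(9−j)!.
Computing: 362880 − 80640 + 5040 = 287280.

287280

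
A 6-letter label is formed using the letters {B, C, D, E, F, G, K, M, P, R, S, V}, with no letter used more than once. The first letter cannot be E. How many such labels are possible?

The first letter has 12−1 = 11 choices (anything except E).
The remaining 5 letters are filled from the other 11 symbols without repetition: 11 × 10 × 9 × 8 × 7 = 55440.
Total: 11 × 55440 = 609840.

609840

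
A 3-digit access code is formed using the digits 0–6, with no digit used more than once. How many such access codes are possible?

210

With no repetition, fill the 3 digits in order: 7 choices, then 6, down to 5.
7 × 6 × 5 = 210.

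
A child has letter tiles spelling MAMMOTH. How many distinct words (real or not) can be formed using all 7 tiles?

840

Letter multiplicities in MAMMOTH: A×1, H×1, M×3, O×1, T×1.
So there are 7! / (3!) = 840 distinguishable arrangements.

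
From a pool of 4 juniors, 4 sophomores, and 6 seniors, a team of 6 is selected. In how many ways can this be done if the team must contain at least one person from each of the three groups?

Unrestricted: C(14,6) = 3003 ways to pick any 6 of the 14.
Selections missing a whole group: no juniors → C(10,6) = 210; no sophomores → C(10,6) = 210; no seniors → C(8,6) = 28.
Add back selections omitting two groups (i.e. drawn from a single group): C(4,6) + C(4,6) + C(6,6) = 1.
By inclusion–exclusion: 3003 − 448 + 1 = 2556.

2556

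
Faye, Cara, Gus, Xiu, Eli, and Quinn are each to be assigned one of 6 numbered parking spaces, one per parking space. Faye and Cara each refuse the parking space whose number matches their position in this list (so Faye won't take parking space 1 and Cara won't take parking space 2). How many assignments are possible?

504

Let Aᵢ (for i ∈ {1, 2}) be the placements that put person i in their forbidden parking space. Any j of these fix j positions, leaving (6−j)! ways to fill the rest, and there are C(2,j) ways to pick which j.
By inclusion–exclusion, the number of valid placements is Σ_{j=0}^{2} (−1)^j C(2,j)·(6−j)!.
Computing: 720 − 240 + 24 = 504.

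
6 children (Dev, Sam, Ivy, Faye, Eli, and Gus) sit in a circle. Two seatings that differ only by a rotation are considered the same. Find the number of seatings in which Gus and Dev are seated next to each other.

48

Treat {Gus, Dev} as one unit (2 internal orders) and seat the resulting 5 units around the table: (4)! circular arrangements.
So 2 × (4)! = 2 × 24 = 48.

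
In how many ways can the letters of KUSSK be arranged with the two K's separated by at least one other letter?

There are 5!/(2!·2!) = 30 arrangements of KUSSK in total.
If the two K's are adjacent, glue them into one block, leaving 4 items to arrange: (4)!/(2!) = 12 ways.
Hence 30 − 12 = 18.

18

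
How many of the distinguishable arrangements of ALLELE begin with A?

With the first slot taken by A, it remains to arrange the other 5 letters (LLELE).
Those 5 letters have E appearing twice and L appearing 3 times, giving (5)!/(3!·2!) = 10.

10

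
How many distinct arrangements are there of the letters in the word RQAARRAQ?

560

RQAARRAQ has 8 letters with A appearing 3 times, Q appearing twice, and R appearing 3 times.
Dividing 8! = 40320 by 3!·3!·2! = 72 for the repeated letters gives 560.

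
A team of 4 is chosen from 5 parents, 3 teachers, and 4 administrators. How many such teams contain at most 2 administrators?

Split by how many administrators are chosen (0 through 2).
Sum: C(4,0)·C(8,4) + C(4,1)·C(8,3) + C(4,2)·C(8,2) = 70 + 224 + 168 = 462.

462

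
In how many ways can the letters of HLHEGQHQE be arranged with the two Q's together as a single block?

Treat the 2 copies of Q as a single block. The multiset to arrange is then {QQ, E, E, G, H, H, H, L}, 8 items in all.
That gives (8)!/(3!·2!) = 3360 arrangements.

3360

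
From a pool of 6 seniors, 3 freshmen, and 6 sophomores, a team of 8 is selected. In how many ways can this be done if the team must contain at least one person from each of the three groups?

5922

With no constraint there are C(15,8) = 6435 possible selections.
Subtract selections that omit an entire group: no seniors → C(9,8) = 9; no freshmen → C(12,8) = 495; no sophomores → C(9,8) = 9.
Add back selections omitting two groups (i.e. drawn from a single group): C(6,8) + C(3,8) + C(6,8) = 0.
By inclusion–exclusion: 6435 − 513 + 0 = 5922.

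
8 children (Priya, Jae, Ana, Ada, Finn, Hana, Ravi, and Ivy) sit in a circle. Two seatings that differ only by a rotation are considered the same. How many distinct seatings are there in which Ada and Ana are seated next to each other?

Treat {Ada, Ana} as one unit (2 internal orders) and seat the resulting 7 units around the table: (6)! circular arrangements.
So 2 × (6)! = 2 × 720 = 1440.

1440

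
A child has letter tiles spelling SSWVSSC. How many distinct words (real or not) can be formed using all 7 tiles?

210

The 7 letters of SSWVSSC have repeats: S appearing 4 times.
The number of distinct arrangements is 7!/(4!) = 5040/24 = 210.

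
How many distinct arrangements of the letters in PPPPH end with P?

4

With the last slot taken by P, it remains to arrange the other 4 letters (PPPH).
Those 4 letters have P appearing 3 times, giving (4)!/(3!) = 4.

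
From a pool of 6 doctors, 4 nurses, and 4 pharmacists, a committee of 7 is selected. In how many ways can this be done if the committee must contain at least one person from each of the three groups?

Total 7-person selections from all 14: C(14,7) = 3432.
Subtract selections that omit an entire group: no doctors → C(8,7) = 8; no nurses → C(10,7) = 120; no pharmacists → C(10,7) = 120.
Add back selections omitting two groups (i.e. drawn from a single group): C(6,7) + C(4,7) + C(4,7) = 0.
By inclusion–exclusion: 3432 − 248 + 0 = 3184.

3184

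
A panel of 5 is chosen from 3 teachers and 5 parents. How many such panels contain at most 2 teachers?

46

Split by how many teachers are chosen (0 through 2).
Sum: C(3,0)·C(5,5) + C(3,1)·C(5,4) + C(3,2)·C(5,3) = 1 + 15 + 30 = 46.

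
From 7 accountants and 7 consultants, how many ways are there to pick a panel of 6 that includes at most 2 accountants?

889

Split by how many accountants are chosen (0 through 2).
Sum: C(7,0)·C(7,6) + C(7,1)·C(7,5) + C(7,2)·C(7,4) = 7 + 147 + 735 = 889.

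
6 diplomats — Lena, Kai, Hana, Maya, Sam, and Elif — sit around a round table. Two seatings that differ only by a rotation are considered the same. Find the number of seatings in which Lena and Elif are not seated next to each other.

All circular seatings of 6 people number (5)! = 120.
Those with Lena next to Elif: fuse the pair into one unit and seat 5 units around a circle — 2·(4)! = 48.
Subtracting, 120 − 48 = 72.

72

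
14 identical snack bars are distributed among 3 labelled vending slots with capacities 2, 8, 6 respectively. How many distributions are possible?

Ignoring the caps, the number of non-negative solutions to x_1+…+x_3 = 14 is C(16,2) = 120.
Subtract solutions that violate a single cap (substitute x_i' = x_i − (cap_i+1)): x_1 ≥ 3 gives C(13,2) = 78; x_2 ≥ 9 gives C(7,2) = 21; x_3 ≥ 7 gives C(9,2) = 36. Together 135.
Add back pairs where two caps are both exceeded: 6 + 15 + 0 = 21.
By inclusion–exclusion the count is 120 − 135 + 21 = 6.

6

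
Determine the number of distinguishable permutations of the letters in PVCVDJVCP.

Letter multiplicities in PVCVDJVCP: C×2, D×1, J×1, P×2, V×3.
So there are 9! / (3!·2!·2!) = 15120 distinguishable arrangements.

15120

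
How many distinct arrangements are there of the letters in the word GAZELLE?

1260

The 7 letters of GAZELLE have repeats: E appearing twice and L appearing twice.
So there are 7! / (2!·2!) = 1260 distinguishable arrangements.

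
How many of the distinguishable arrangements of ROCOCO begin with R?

10

With the first slot taken by R, it remains to arrange the other 5 letters (OCOCO).
Those 5 letters have C appearing twice and O appearing 3 times, giving (5)!/(3!·2!) = 10.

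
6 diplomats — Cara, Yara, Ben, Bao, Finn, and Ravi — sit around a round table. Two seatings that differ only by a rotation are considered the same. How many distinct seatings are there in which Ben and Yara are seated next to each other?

Treat {Ben, Yara} as one unit (2 internal orders) and seat the resulting 5 units around the table: (4)! circular arrangements.
So 2 × (4)! = 2 × 24 = 48.

48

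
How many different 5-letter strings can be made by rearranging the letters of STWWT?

The 5 letters of STWWT have repeats: T appearing twice and W appearing twice.
So there are 5! / (2!·2!) = 30 distinguishable arrangements.

30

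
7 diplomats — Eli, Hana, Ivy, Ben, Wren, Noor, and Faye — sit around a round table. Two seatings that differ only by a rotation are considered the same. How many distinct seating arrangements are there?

720

Seat Eli anywhere (absorbing the rotational symmetry), then permute the other 6: (6)! = 720.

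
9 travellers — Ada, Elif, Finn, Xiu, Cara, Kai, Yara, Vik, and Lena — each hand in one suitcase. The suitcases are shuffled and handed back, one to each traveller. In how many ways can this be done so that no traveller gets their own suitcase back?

133496

This is the derangement count D_9: permutations of 9 items with no fixed point.
By inclusion–exclusion this is Σ_{j=0}^{9} (−1)^j C(9,j)·(9−j)!.
Computing: 362880 − 362880 + 181440 − 60480 + 15120 − 3024 + 504 − 72 + 9 − 1 = 133496.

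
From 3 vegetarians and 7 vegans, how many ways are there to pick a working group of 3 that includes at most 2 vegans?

85

Split by how many vegans are chosen (0 through 2).
Sum: C(7,0)·C(3,3) + C(7,1)·C(3,2) + C(7,2)·C(3,1) = 1 + 21 + 63 = 85.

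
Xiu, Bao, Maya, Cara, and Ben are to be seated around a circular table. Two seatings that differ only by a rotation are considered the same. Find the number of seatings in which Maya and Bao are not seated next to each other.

12

Without the restriction there are (4)! = 24 seatings.
Those with Maya next to Bao: fuse the pair into one unit and seat 4 units around a circle — 2·(3)! = 12.
Subtracting, 24 − 12 = 12.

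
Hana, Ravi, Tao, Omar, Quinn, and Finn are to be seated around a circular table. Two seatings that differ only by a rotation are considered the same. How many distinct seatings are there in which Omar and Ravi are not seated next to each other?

72

All circular seatings of 6 people number (5)! = 120.
Seatings with Omar beside Ravi: treat them as a block with 2 internal orders, giving 2 × (4)! = 48.
Subtracting, 120 − 48 = 72.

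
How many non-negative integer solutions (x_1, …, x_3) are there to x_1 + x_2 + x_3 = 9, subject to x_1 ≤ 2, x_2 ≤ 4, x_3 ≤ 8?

Without the upper bounds there are C(11,2) = 55 ways to split 9 among 3 variables.
Subtract solutions that violate a single cap (substitute x_i' = x_i − (cap_i+1)): x_1 ≥ 3 gives C(8,2) = 28; x_2 ≥ 5 gives C(6,2) = 15; x_3 ≥ 9 gives C(2,2) = 1. Together 44.
Add back pairs where two caps are both exceeded: 3 + 0 + 0 = 3.
By inclusion–exclusion the count is 55 − 44 + 3 = 14.

14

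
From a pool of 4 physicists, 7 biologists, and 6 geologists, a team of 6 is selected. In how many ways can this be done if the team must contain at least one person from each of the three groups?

9996

Unrestricted: C(17,6) = 12376 ways to pick any 6 of the 17.
Subtract selections that omit an entire group: no physicists → C(13,6) = 1716; no biologists → C(10,6) = 210; no geologists → C(11,6) = 462.
Add back selections omitting two groups (i.e. drawn from a single group): C(4,6) + C(7,6) + C(6,6) = 8.
By inclusion–exclusion: 12376 − 2388 + 8 = 9996.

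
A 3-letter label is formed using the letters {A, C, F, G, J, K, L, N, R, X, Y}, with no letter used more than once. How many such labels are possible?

990

This is a permutation of 3 out of 11: P(11,3) = 11!/8!.
That product is 11 × 10 × 9 = 990.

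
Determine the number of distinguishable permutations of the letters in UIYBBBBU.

Letter multiplicities in UIYBBBBU: B×4, I×1, U×2, Y×1.
Dividing 8! = 40320 by 4!·2! = 48 for the repeated letters gives 840.

840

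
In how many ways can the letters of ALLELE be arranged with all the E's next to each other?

20

Treat the 2 copies of E as a single block. The multiset to arrange is then {EE, A, L, L, L}, 5 items in all.
That gives (5)!/(3!) = 20 arrangements.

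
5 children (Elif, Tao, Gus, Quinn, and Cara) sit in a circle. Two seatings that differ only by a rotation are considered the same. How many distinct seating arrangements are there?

Seat Elif anywhere (absorbing the rotational symmetry), then permute the other 4: (4)! = 24.

24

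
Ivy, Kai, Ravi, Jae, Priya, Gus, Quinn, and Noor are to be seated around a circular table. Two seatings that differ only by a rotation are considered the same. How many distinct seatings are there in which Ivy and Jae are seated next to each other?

1440

Treat {Ivy, Jae} as one unit (2 internal orders) and seat the resulting 7 units around the table: (6)! circular arrangements.
So 2 × (6)! = 2 × 720 = 1440.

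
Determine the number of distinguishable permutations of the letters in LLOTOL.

Letter multiplicities in LLOTOL: L×3, O×2, T×1.
Dividing 6! = 720 by 3!·2! = 12 for the repeated letters gives 60.

60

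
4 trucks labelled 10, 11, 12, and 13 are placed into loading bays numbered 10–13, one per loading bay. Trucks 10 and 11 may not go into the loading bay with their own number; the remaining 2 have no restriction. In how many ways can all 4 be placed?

Let Aᵢ (for i ∈ {10, 11}) be the placements that put truck i in its forbidden loading bay. Any j of these fix j positions, leaving (4−j)! ways to fill the rest, and there are C(2,j) ways to pick which j.
By inclusion–exclusion, the number of valid placements is Σ_{j=0}^{2} (−1)^j C(2,j)·(4−j)!.
Computing: 24 − 12 + 2 = 14.

14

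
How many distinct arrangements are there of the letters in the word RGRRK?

20

Letter multiplicities in RGRRK: G×1, K×1, R×3.
So there are 5! / (3!) = 20 distinguishable arrangements.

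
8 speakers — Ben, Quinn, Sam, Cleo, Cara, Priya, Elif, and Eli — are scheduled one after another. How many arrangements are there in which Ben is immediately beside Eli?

Place the 6 others and the Ben-Eli pair as 7 objects in a line; the pair has 2 internal arrangements.
So the count is 2·(7)! = 10080.

10080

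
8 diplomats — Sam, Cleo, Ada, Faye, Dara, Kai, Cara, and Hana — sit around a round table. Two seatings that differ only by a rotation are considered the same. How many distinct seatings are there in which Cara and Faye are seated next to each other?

1440

Glue Cara and Faye into a block (2 internal orders). Seating 7 units around a circle gives (6)! arrangements.
So 2 × (6)! = 2 × 720 = 1440.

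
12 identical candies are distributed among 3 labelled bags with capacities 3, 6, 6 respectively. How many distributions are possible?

10

Ignoring the caps, the number of non-negative solutions to x_1+…+x_3 = 12 is C(14,2) = 91.
Subtract solutions that violate a single cap (substitute x_i' = x_i − (cap_i+1)): x_1 ≥ 4 gives C(10,2) = 45; x_2 ≥ 7 gives C(7,2) = 21; x_3 ≥ 7 gives C(7,2) = 21. Together 87.
Add back pairs where two caps are both exceeded: 3 + 3 + 0 = 6.
By inclusion–exclusion the count is 91 − 87 + 6 = 10.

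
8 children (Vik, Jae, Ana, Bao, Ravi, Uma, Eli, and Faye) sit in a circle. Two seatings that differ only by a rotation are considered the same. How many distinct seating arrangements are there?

5040

Fix one person's seat to break rotational symmetry; the remaining 7 people can be arranged in (7)! = 5040 ways.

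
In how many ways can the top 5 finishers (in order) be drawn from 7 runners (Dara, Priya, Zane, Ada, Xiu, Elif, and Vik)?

2520

This is an ordered selection of 5 from 7: P(7,5).
That gives 7 × 6 × 5 × 4 × 3 = 2520.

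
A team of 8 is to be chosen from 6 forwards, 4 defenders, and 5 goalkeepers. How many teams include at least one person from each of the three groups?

6216

Unrestricted: C(15,8) = 6435 ways to pick any 8 of the 15.
Selections missing a whole group: no forwards → C(9,8) = 9; no defenders → C(11,8) = 165; no goalkeepers → C(10,8) = 45.
Add back selections omitting two groups (i.e. drawn from a single group): C(6,8) + C(4,8) + C(5,8) = 0.
By inclusion–exclusion: 6435 − 219 + 0 = 6216.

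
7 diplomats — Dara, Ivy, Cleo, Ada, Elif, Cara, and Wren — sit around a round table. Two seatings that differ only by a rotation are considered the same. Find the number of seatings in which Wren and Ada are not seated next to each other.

Without the restriction there are (6)! = 720 seatings.
Seatings with Wren beside Ada: treat them as a block with 2 internal orders, giving 2 × (5)! = 240.
Subtracting, 720 − 240 = 480.

480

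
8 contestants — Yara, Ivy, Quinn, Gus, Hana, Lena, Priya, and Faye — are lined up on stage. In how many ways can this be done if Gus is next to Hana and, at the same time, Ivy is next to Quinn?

2880

Treat {Gus,Hana} as one block (2 orders) and {Ivy,Quinn} as another (2 orders).
That leaves 6 units to arrange: 2 × 2 × 6! = 4 × 720 = 2880.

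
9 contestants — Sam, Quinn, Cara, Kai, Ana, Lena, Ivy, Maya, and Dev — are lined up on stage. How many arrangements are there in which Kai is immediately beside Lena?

Glue Kai and Lena into one block (2 internal orders), leaving 8 units to arrange in a row.
So the count is 2·(8)! = 80640.

80640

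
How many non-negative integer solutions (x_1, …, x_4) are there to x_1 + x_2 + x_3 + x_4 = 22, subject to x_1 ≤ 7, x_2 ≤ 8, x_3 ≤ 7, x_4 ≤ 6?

84

Without the upper bounds there are C(25,3) = 2300 ways to split 22 among 4 variables.
Subtract solutions that violate a single cap (substitute x_i' = x_i − (cap_i+1)): x_1 ≥ 8 gives C(17,3) = 680; x_2 ≥ 9 gives C(16,3) = 560; x_3 ≥ 8 gives C(17,3) = 680; x_4 ≥ 7 gives C(18,3) = 816. Together 2736.
Add back pairs where two caps are both exceeded: 56 + 84 + 120 + 56 + 84 + 120 = 520.
By inclusion–exclusion the count is 2300 − 2736 + 520 = 84.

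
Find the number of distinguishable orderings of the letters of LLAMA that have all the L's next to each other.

Treat the 2 copies of L as a single block. The multiset to arrange is then {LL, A, A, M}, 4 items in all.
That gives (4)!/(2!) = 12 arrangements.

12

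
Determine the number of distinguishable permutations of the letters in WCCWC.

10

The 5 letters of WCCWC have repeats: C appearing 3 times and W appearing twice.
The number of distinct arrangements is 5!/(3!·2!) = 120/12 = 10.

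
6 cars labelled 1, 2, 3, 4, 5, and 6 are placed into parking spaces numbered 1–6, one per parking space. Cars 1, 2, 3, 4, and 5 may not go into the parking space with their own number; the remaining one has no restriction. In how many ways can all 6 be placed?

Let Aᵢ (for 1 ≤ i ≤ 5) be the placements that put car i in its forbidden parking space. Any j of these fix j positions, leaving (6−j)! ways to fill the rest, and there are C(5,j) ways to pick which j.
By inclusion–exclusion, the number of valid placements is Σ_{j=0}^{5} (−1)^j C(5,j)·(6−j)!.
Computing: 720 − 600 + 240 − 60 + 10 − 1 = 309.

309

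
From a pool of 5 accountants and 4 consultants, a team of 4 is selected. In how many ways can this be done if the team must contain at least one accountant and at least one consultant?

Unrestricted: C(9,4) = 126 ways to pick any 4 of the 9.
Subtract selections that omit an entire group: no accountants → C(4,4) = 1; no consultants → C(5,4) = 5.
Both groups omitted at once is impossible, so 126 − 6 = 120.

120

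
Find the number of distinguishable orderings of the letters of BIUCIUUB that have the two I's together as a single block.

Treat the 2 copies of I as a single block. The multiset to arrange is then {II, B, B, C, U, U, U}, 7 items in all.
That gives (7)!/(3!·2!) = 420 arrangements.

420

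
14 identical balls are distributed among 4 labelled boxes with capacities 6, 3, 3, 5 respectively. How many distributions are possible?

By stars and bars, unrestricted non-negative solutions to x_1+…+x_4 = 14 number C(14+3,3) = 680.
Subtract solutions that violate a single cap (substitute x_i' = x_i − (cap_i+1)): x_1 ≥ 7 gives C(10,3) = 120; x_2 ≥ 4 gives C(13,3) = 286; x_3 ≥ 4 gives C(13,3) = 286; x_4 ≥ 6 gives C(11,3) = 165. Together 857.
Add back pairs where two caps are both exceeded: 20 + 20 + 4 + 84 + 35 + 35 = 198.
Subtract triples: 0 + 0 + 0 + 1 = 1.
By inclusion–exclusion the count is 680 − 857 + 198 − 1 = 20.

20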